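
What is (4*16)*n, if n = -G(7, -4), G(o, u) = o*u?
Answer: 1792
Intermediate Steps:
n = 28 (n = -7*(-4) = -1*(-28) = 28)
(4*16)*n = (4*16)*28 = 64*28 = 1792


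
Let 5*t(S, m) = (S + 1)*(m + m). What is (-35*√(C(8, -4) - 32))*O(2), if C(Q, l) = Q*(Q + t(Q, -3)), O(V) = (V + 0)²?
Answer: -112*I*√85 ≈ -1032.6*I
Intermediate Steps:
O(V) = V²
t(S, m) = 2*m*(1 + S)/5 (t(S, m) = ((S + 1)*(m + m))/5 = ((1 + S)*(2*m))/5 = (2*m*(1 + S))/5 = 2*m*(1 + S)/5)
C(Q, l) = Q*(-6/5 - Q/5) (C(Q, l) = Q*(Q + (⅖)*(-3)*(1 + Q)) = Q*(Q + (-6/5 - 6*Q/5)) = Q*(-6/5 - Q/5))
(-35*√(C(8, -4) - 32))*O(2) = -35*√((⅕)*8*(-6 - 1*8) - 32)*2² = -35*√((⅕)*8*(-6 - 8) - 32)*4 = -35*√((⅕)*8*(-14) - 32)*4 = -35*√(-112/5 - 32)*4 = -28*I*√85*4 = -112*I*√85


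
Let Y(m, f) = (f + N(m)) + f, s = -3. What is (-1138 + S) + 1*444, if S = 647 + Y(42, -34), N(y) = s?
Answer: -118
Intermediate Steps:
N(y) = -3
Y(m, f) = -3 + 2*f (Y(m, f) = (f - 3) + f = (-3 + f) + f = -3 + 2*f)
S = 576 (S = 647 + (-3 + 2*(-34)) = 647 + (-3 - 68) = 647 - 71 = 576)
(-1138 + S) + 1*444 = (-1138 + 576) + 1*444 = -562 + 444 = -118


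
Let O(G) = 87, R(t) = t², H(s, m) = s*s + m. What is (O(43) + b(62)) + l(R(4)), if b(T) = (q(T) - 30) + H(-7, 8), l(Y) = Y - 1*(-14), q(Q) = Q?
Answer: 206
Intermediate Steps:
H(s, m) = m + s² (H(s, m) = s² + m = m + s²)
l(Y) = 14 + Y (l(Y) = Y + 14 = 14 + Y)
b(T) = 27 + T (b(T) = (T - 30) + (8 + (-7)²) = (-30 + T) + (8 + 49) = (-30 + T) + 57 = 27 + T)
(O(43) + b(62)) + l(R(4)) = (87 + (27 + 62)) + (14 + 4²) = (87 + 89) + (14 + 16) = 176 + 30 = 206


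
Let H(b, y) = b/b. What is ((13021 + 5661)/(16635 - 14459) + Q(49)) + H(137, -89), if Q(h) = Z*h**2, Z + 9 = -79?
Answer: -229870915/1088 ≈ -2.1128e+5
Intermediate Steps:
Z = -88 (Z = -9 - 79 = -88)
H(b, y) = 1
Q(h) = -88*h**2
((13021 + 5661)/(16635 - 14459) + Q(49)) + H(137, -89) = ((13021 + 5661)/(16635 - 14459) - 88*49**2) + 1 = (18682/2176 - 88*2401) + 1 = (18682*(1/2176) - 211288) + 1 = (9341/1088 - 211288) + 1 = -229872003/1088 + 1 = -229870915/1088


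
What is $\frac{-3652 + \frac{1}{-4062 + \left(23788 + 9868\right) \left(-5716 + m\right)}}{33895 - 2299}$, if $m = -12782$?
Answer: $- \frac{2273635683001}{19670808609000} \approx -0.11558$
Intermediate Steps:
$\frac{-3652 + \frac{1}{-4062 + \left(23788 + 9868\right) \left(-5716 + m\right)}}{33895 - 2299} = \frac{-3652 + \frac{1}{-4062 + \left(23788 + 9868\right) \left(-5716 - 12782\right)}}{33895 - 2299} = \frac{-3652 + \frac{1}{-4062 + 33656 \left(-18498\right)}}{31596} = \left(-3652 + \frac{1}{-4062 - 622568688}\right) \frac{1}{31596} = \left(-3652 + \frac{1}{-622572750}\right) \frac{1}{31596} = \left(-3652 - \frac{1}{622572750}\right) \frac{1}{31596} = \left(- \frac{2273635683001}{622572750}\right) \frac{1}{31596} = - \frac{2273635683001}{19670808609000}$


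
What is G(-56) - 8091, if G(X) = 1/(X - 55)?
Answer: -898102/111 ≈ -8091.0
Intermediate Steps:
G(X) = 1/(-55 + X)
G(-56) - 8091 = 1/(-55 - 56) - 8091 = 1/(-111) - 8091 = -1/111 - 8091 = -898102/111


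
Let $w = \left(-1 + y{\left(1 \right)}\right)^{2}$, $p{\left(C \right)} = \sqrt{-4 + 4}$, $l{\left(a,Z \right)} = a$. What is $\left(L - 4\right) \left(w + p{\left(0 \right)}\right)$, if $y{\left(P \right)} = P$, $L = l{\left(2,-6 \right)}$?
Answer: $0$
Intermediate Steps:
$L = 2$
$p{\left(C \right)} = 0$ ($p{\left(C \right)} = \sqrt{0} = 0$)
$w = 0$ ($w = \left(-1 + 1\right)^{2} = 0^{2} = 0$)
$\left(L - 4\right) \left(w + p{\left(0 \right)}\right) = \left(2 - 4\right) \left(0 + 0\right) = \left(2 - 4\right) 0 = \left(-2\right) 0 = 0$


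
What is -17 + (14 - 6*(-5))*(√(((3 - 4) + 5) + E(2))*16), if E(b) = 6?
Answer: -17 + 704*√10 ≈ 2209.2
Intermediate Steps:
-17 + (14 - 6*(-5))*(√(((3 - 4) + 5) + E(2))*16) = -17 + (14 - 6*(-5))*(√(((3 - 4) + 5) + 6)*16) = -17 + (14 - 1*(-30))*(√((-1 + 5) + 6)*16) = -17 + (14 + 30)*(√(4 + 6)*16) = -17 + 44*(√10*16) = -17 + 44*(16*√10) = -17 + 704*√10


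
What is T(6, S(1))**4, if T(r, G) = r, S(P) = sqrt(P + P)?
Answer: 1296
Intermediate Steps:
S(P) = sqrt(2)*sqrt(P) (S(P) = sqrt(2*P) = sqrt(2)*sqrt(P))
T(6, S(1))**4 = 6**4 = 1296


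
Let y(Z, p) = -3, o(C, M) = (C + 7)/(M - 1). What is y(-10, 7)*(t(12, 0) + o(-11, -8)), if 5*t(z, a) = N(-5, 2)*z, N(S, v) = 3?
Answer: -344/15 ≈ -22.933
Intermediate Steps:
o(C, M) = (7 + C)/(-1 + M)
t(z, a) = 3*z/5 (t(z, a) = (3*z)/5 = 3*z/5)
y(-10, 7)*(t(12, 0) + o(-11, -8)) = -3*((3/5)*12 + (7 - 11)/(-1 - 8)) = -3*(36/5 - 4/(-9)) = -3*(36/5 - 1/9*(-4)) = -3*(36/5 + 4/9) = -3*344/45 = -344/15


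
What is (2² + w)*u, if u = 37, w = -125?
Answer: -4477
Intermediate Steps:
(2² + w)*u = (2² - 125)*37 = (4 - 125)*37 = -121*37 = -4477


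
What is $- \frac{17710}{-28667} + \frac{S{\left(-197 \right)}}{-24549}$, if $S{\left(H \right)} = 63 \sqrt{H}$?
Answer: $\frac{17710}{28667} - \frac{3 i \sqrt{197}}{1169} \approx 0.61778 - 0.03602 i$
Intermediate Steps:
$- \frac{17710}{-28667} + \frac{S{\left(-197 \right)}}{-24549} = - \frac{17710}{-28667} + \frac{63 \sqrt{-197}}{-24549} = \left(-17710\right) \left(- \frac{1}{28667}\right) + 63 i \sqrt{197} \left(- \frac{1}{24549}\right) = \frac{17710}{28667} + 63 i \sqrt{197} \left(- \frac{1}{24549}\right) = \frac{17710}{28667} - \frac{3 i \sqrt{197}}{1169}$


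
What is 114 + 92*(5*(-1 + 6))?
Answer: 2414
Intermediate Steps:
114 + 92*(5*(-1 + 6)) = 114 + 92*(5*5) = 114 + 92*25 = 114 + 2300 = 2414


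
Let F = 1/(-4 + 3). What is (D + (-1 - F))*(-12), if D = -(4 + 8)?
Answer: 144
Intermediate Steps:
F = -1 (F = 1/(-1) = -1)
D = -12 (D = -1*12 = -12)
(D + (-1 - F))*(-12) = (-12 + (-1 - 1*(-1)))*(-12) = (-12 + (-1 + 1))*(-12) = (-12 + 0)*(-12) = -12*(-12) = 144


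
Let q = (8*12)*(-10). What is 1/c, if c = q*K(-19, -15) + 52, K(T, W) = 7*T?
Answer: 1/127732 ≈ 7.8289e-6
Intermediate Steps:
q = -960 (q = 96*(-10) = -960)
c = 127732 (c = -6720*(-19) + 52 = -960*(-133) + 52 = 127680 + 52 = 127732)
1/c = 1/127732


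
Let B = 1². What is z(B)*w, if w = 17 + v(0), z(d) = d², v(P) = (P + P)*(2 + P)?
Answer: 17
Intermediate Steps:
v(P) = 2*P*(2 + P) (v(P) = (2*P)*(2 + P) = 2*P*(2 + P))
B = 1
w = 17 (w = 17 + 2*0*(2 + 0) = 17 + 2*0*2 = 17 + 0 = 17)
z(B)*w = 1²*17 = 1*17 = 17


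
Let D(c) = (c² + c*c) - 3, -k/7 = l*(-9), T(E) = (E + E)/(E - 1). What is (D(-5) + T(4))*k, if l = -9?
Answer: -28161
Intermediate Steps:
T(E) = 2*E/(-1 + E) (T(E) = (2*E)/(-1 + E) = 2*E/(-1 + E))
k = -567 (k = -(-63)*(-9) = -7*81 = -567)
D(c) = -3 + 2*c² (D(c) = (c² + c²) - 3 = 2*c² - 3 = -3 + 2*c²)
(D(-5) + T(4))*k = ((-3 + 2*(-5)²) + 2*4/(-1 + 4))*(-567) = ((-3 + 2*25) + 2*4/3)*(-567) = ((-3 + 50) + 2*4*(⅓))*(-567) = (47 + 8/3)*(-567) = (149/3)*(-567) = -28161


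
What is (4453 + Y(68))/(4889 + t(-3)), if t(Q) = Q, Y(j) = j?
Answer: 4521/4886 ≈ 0.92530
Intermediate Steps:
(4453 + Y(68))/(4889 + t(-3)) = (4453 + 68)/(4889 - 3) = 4521/4886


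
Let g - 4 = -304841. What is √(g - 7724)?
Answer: 3*I*√34729 ≈ 559.07*I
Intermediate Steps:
g = -304837 (g = 4 - 304841 = -304837)
√(g - 7724) = √(-304837 - 7724) = √(-312561) = 3*I*√34729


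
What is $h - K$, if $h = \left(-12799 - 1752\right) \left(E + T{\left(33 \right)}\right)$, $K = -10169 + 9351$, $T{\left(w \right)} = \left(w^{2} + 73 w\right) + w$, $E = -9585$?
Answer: $88092572$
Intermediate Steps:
$T{\left(w \right)} = w^{2} + 74 w$
$K = -818$
$h = 88091754$ ($h = \left(-12799 - 1752\right) \left(-9585 + 33 \left(74 + 33\right)\right) = - 14551 \left(-9585 + 33 \cdot 107\right) = - 14551 \left(-9585 + 3531\right) = \left(-14551\right) \left(-6054\right) = 88091754$)
$h - K = 88091754 - -818 = 88091754 + 818 = 88092572$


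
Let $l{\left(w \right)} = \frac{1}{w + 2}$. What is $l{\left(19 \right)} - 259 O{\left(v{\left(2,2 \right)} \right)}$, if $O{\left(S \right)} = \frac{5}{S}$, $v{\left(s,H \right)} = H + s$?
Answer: $- \frac{27191}{84} \approx -323.7$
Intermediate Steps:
$l{\left(w \right)} = \frac{1}{2 + w}$
$l{\left(19 \right)} - 259 O{\left(v{\left(2,2 \right)} \right)} = \frac{1}{2 + 19} - 259 \frac{5}{2 + 2} = \frac{1}{21} - 259 \cdot \frac{5}{4} = \frac{1}{21} - 259 \cdot 5 \cdot \frac{1}{4} = \frac{1}{21} - \frac{1295}{4} = - \frac{27191}{84}$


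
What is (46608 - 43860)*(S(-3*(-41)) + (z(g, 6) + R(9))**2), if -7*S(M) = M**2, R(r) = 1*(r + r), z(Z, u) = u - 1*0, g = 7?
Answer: -30494556/7 ≈ -4.3564e+6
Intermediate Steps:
z(Z, u) = u (z(Z, u) = u + 0 = u)
R(r) = 2*r (R(r) = 1*(2*r) = 2*r)
S(M) = -M**2/7
(46608 - 43860)*(S(-3*(-41)) + (z(g, 6) + R(9))**2) = (46608 - 43860)*(-(-3*(-41))**2/7 + (6 + 2*9)**2) = 2748*(-1/7*123**2 + (6 + 18)**2) = 2748*(-1/7*15129 + 24**2) = 2748*(-15129/7 + 576) = 2748*(-11097/7) = -30494556/7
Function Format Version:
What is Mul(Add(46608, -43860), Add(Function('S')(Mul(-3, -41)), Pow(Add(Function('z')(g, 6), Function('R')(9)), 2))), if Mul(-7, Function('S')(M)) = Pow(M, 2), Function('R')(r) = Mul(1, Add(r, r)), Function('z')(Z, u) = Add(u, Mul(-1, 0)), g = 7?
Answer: Rational(-30494556, 7) ≈ -4.3564e+6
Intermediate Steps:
Function('z')(Z, u) = u (Function('z')(Z, u) = Add(u, 0) = u)
Function('R')(r) = Mul(2, r) (Function('R')(r) = Mul(1, Mul(2, r)) = Mul(2, r))
Function('S')(M) = Mul(Rational(-1, 7), Pow(M, 2))
Mul(Add(46608, -43860), Add(Function('S')(Mul(-3, -41)), Pow(Add(Function('z')(g, 6), Function('R')(9)), 2))) = Mul(Add(46608, -43860), Add(Mul(Rational(-1, 7), Pow(Mul(-3, -41), 2)), Pow(Add(6, Mul(2, 9)), 2))) = Mul(2748, Add(Mul(Rational(-1, 7), Pow(123, 2)), Pow(Add(6, 18), 2))) = Mul(2748, Add(Mul(Rational(-1, 7), 15129), Pow(24, 2))) = Mul(2748, Add(Rational(-15129, 7), 576)) = Mul(2748, Rational(-11097, 7)) = Rational(-30494556, 7)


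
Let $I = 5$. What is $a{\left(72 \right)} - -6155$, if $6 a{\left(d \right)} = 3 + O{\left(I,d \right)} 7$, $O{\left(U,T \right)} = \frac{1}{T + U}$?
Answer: $\frac{203132}{33} \approx 6155.5$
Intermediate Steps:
$a{\left(d \right)} = \frac{1}{2} + \frac{7}{6 \left(5 + d\right)}$ ($a{\left(d \right)} = \frac{3 + \frac{1}{d + 5} \cdot 7}{6} = \frac{3 + \frac{1}{5 + d} 7}{6} = \frac{3 + \frac{7}{5 + d}}{6} = \frac{1}{2} + \frac{7}{6 \left(5 + d\right)}$)
$a{\left(72 \right)} - -6155 = \frac{22 + 3 \cdot 72}{6 \left(5 + 72\right)} - -6155 = \frac{22 + 216}{6 \cdot 77} + 6155 = \frac{1}{6} \cdot \frac{1}{77} \cdot 238 + 6155 = \frac{17}{33} + 6155 = \frac{203132}{33}$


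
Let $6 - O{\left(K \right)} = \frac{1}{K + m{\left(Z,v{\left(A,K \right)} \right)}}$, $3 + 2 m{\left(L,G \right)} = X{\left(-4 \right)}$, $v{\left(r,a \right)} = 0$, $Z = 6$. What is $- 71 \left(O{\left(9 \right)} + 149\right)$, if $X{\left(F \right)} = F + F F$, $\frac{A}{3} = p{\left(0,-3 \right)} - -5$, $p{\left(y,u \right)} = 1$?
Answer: $- \frac{296993}{27} \approx -11000.0$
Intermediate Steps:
$A = 18$ ($A = 3 \left(1 - -5\right) = 3 \left(1 + 5\right) = 3 \cdot 6 = 18$)
$X{\left(F \right)} = F + F^{2}$
$m{\left(L,G \right)} = \frac{9}{2}$ ($m{\left(L,G \right)} = - \frac{3}{2} + \frac{\left(-4\right) \left(1 - 4\right)}{2} = - \frac{3}{2} + \frac{\left(-4\right) \left(-3\right)}{2} = - \frac{3}{2} + \frac{1}{2} \cdot 12 = - \frac{3}{2} + 6 = \frac{9}{2}$)
$O{\left(K \right)} = 6 - \frac{1}{\frac{9}{2} + K}$ ($O{\left(K \right)} = 6 - \frac{1}{K + \frac{9}{2}} = 6 - \frac{1}{\frac{9}{2} + K}$)
$- 71 \left(O{\left(9 \right)} + 149\right) = - 71 \left(\frac{4 \left(13 + 3 \cdot 9\right)}{9 + 2 \cdot 9} + 149\right) = - 71 \left(\frac{4 \left(13 + 27\right)}{9 + 18} + 149\right) = - 71 \left(4 \cdot \frac{1}{27} \cdot 40 + 149\right) = - 71 \left(\frac{160}{27} + 149\right) = \left(-71\right) \frac{4183}{27} = - \frac{296993}{27}$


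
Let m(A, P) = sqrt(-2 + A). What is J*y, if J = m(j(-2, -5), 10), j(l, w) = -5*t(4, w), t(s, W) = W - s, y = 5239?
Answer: 5239*sqrt(43) ≈ 34354.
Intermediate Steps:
j(l, w) = 20 - 5*w (j(l, w) = -5*(w - 1*4) = -5*(w - 4) = -5*(-4 + w) = 20 - 5*w)
J = sqrt(43) (J = sqrt(-2 + (20 - 5*(-5))) = sqrt(-2 + (20 + 25)) = sqrt(-2 + 45) = sqrt(43) ≈ 6.5574)
J*y = sqrt(43)*5239 = 5239*sqrt(43)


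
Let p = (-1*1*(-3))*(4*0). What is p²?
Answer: 0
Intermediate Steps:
p = 0 (p = -1*(-3)*0 = 3*0 = 0)
p² = 0² = 0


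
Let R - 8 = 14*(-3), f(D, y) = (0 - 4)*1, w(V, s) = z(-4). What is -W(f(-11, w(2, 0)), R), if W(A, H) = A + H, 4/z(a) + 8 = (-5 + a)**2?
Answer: 38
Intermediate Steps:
z(a) = 4/(-8 + (-5 + a)**2)
w(V, s) = 4/73 (w(V, s) = 4/(-8 + (-5 - 4)**2) = 4/(-8 + (-9)**2) = 4/(-8 + 81) = 4/73)
f(D, y) = -4 (f(D, y) = -4*1 = -4)
R = -34 (R = 8 + 14*(-3) = 8 - 42 = -34)
-W(f(-11, w(2, 0)), R) = -(-4 - 34) = -1*(-38) = 38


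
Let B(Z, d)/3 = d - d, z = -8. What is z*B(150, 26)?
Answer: 0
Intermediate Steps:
B(Z, d) = 0 (B(Z, d) = 3*(d - d) = 3*0 = 0)
z*B(150, 26) = -8*0 = 0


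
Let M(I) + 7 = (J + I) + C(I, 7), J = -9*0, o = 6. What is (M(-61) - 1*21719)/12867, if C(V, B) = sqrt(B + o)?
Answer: -21787/12867 + sqrt(13)/12867 ≈ -1.6930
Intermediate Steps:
J = 0
C(V, B) = sqrt(6 + B) (C(V, B) = sqrt(B + 6) = sqrt(6 + B))
M(I) = -7 + I + sqrt(13) (M(I) = -7 + ((0 + I) + sqrt(6 + 7)) = -7 + (I + sqrt(13)) = -7 + I + sqrt(13))
(M(-61) - 1*21719)/12867 = ((-7 - 61 + sqrt(13)) - 1*21719)/12867 = ((-68 + sqrt(13)) - 21719)*(1/12867) = (-21787 + sqrt(13))*(1/12867) = -21787/12867 + sqrt(13)/12867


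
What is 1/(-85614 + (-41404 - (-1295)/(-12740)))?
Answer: -364/46234589 ≈ -7.8729e-6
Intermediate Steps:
1/(-85614 + (-41404 - (-1295)/(-12740))) = 1/(-85614 + (-41404 - (-1295)*(-1)/12740)) = 1/(-85614 + (-41404 - 1*37/364)) = 1/(-85614 + (-41404 - 37/364)) = 1/(-85614 - 15071093/364) = 1/(-46234589/364) = -364/46234589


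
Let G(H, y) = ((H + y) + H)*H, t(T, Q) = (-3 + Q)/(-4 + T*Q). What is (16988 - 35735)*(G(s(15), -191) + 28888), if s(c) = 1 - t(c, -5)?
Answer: -3360001769937/6241 ≈ -5.3838e+8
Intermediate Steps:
t(T, Q) = (-3 + Q)/(-4 + Q*T)
s(c) = 1 + 8/(-4 - 5*c) (s(c) = 1 - (-3 - 5)/(-4 - 5*c) = 1 - (-8)/(-4 - 5*c) = 1 + 8/(-4 - 5*c))
G(H, y) = H*(y + 2*H) (G(H, y) = (y + 2*H)*H = H*(y + 2*H))
(16988 - 35735)*(G(s(15), -191) + 28888) = (16988 - 35735)*(((-4 + 5*15)/(4 + 5*15))*(-191 + 2*((-4 + 5*15)/(4 + 5*15))) + 28888) = -18747*(((-4 + 75)/(4 + 75))*(-191 + 2*((-4 + 75)/(4 + 75))) + 28888) = -18747*((71/79)*(-191 + 2*(71/79)) + 28888) = -18747*(((1/79)*71)*(-191 + 2*((1/79)*71)) + 28888) = -18747*(71*(-191 + 2*(71/79))/79 + 28888) = -18747*(71*(-191 + 142/79)/79 + 28888) = -18747*((71/79)*(-14947/79) + 28888) = -18747*(-1061237/6241 + 28888) = -18747*179228771/6241 = -3360001769937/6241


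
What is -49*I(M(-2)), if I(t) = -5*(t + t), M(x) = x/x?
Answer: 490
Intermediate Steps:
M(x) = 1
I(t) = -10*t
-49*I(M(-2)) = -(-490) = -49*(-10) = 490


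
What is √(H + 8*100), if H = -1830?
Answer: I*√1030 ≈ 32.094*I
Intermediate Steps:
√(H + 8*100) = √(-1830 + 8*100) = √(-1830 + 800) = √(-1030) = I*√1030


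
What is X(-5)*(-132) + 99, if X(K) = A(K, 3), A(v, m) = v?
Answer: 759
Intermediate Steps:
X(K) = K
X(-5)*(-132) + 99 = -5*(-132) + 99 = 660 + 99 = 759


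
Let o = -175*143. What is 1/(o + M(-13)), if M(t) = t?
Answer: -1/25038 ≈ -3.9939e-5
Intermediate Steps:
o = -25025
1/(o + M(-13)) = 1/(-25025 - 13) = 1/(-25038) = -1/25038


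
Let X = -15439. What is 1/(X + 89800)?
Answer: 1/74361 ≈ 1.3448e-5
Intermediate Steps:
1/(X + 89800) = 1/(-15439 + 89800) = 1/74361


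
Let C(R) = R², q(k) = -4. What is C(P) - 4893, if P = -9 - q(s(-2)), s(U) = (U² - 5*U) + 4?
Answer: -4868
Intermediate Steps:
s(U) = 4 + U² - 5*U
P = -5 (P = -9 - 1*(-4) = -9 + 4 = -5)
C(P) - 4893 = (-5)² - 4893 = 25 - 4893 = -4868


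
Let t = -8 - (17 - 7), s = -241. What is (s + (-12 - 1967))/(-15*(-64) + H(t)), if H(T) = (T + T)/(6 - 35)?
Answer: -5365/2323 ≈ -2.3095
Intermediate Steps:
t = -18 (t = -8 - 1*10 = -8 - 10 = -18)
H(T) = -2*T/29 (H(T) = (2*T)/(-29) = (2*T)*(-1/29) = -2*T/29)
(s + (-12 - 1967))/(-15*(-64) + H(t)) = (-241 + (-12 - 1967))/(-15*(-64) - 2/29*(-18)) = (-241 - 1979)/(960 + 36/29) = -2220/27876/29 = -2220*29/27876 = -5365/2323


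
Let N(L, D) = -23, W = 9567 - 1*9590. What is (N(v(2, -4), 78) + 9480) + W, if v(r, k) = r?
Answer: 9434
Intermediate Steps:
W = -23 (W = 9567 - 9590 = -23)
(N(v(2, -4), 78) + 9480) + W = (-23 + 9480) - 23 = 9457 - 23 = 9434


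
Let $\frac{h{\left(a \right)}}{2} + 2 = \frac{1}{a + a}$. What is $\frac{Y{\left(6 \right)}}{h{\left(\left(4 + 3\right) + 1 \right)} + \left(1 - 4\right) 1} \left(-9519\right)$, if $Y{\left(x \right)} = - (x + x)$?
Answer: $- \frac{913824}{55} \approx -16615.0$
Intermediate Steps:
$h{\left(a \right)} = -4 + \frac{1}{a}$ ($h{\left(a \right)} = -4 + \frac{2}{a + a} = -4 + \frac{2}{2 a} = -4 + 2 \frac{1}{2 a} = -4 + \frac{1}{a}$)
$Y{\left(x \right)} = - 2 x$
$\frac{Y{\left(6 \right)}}{h{\left(\left(4 + 3\right) + 1 \right)} + \left(1 - 4\right) 1} \left(-9519\right) = \frac{\left(-2\right) 6}{\left(-4 + \frac{1}{\left(4 + 3\right) + 1}\right) + \left(1 - 4\right) 1} \left(-9519\right) = - \frac{12}{\left(-4 + \frac{1}{7 + 1}\right) + \left(1 - 4\right) 1} \left(-9519\right) = - \frac{12}{\left(-4 + \frac{1}{8}\right) - 3} \left(-9519\right) = - \frac{12}{- \frac{31}{8} - 3} \left(-9519\right) = - \frac{12}{- \frac{55}{8}} \left(-9519\right) = \left(-12\right) \left(- \frac{8}{55}\right) \left(-9519\right) = \frac{96}{55} \left(-9519\right) = - \frac{913824}{55}$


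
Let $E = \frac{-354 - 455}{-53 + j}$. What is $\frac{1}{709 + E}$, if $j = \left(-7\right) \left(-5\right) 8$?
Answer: $\frac{227}{160134} \approx 0.0014176$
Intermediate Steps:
$j = 280$ ($j = 35 \cdot 8 = 280$)
$E = - \frac{809}{227}$ ($E = \frac{-354 - 455}{-53 + 280} = - \frac{809}{227} \approx -3.5639$)
$\frac{1}{709 + E} = \frac{1}{709 - \frac{809}{227}} = \frac{1}{\frac{160134}{227}} = \frac{227}{160134}$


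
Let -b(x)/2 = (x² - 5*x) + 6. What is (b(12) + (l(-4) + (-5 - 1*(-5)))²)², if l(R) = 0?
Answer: 32400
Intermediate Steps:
b(x) = -12 - 2*x² + 10*x (b(x) = -2*((x² - 5*x) + 6) = -2*(6 + x² - 5*x) = -12 - 2*x² + 10*x)
(b(12) + (l(-4) + (-5 - 1*(-5)))²)² = ((-12 - 2*12² + 10*12) + (0 + (-5 - 1*(-5)))²)² = ((-12 - 2*144 + 120) + (0 + (-5 + 5))²)² = ((-12 - 288 + 120) + (0 + 0)²)² = (-180 + 0²)² = (-180 + 0)² = (-180)² = 32400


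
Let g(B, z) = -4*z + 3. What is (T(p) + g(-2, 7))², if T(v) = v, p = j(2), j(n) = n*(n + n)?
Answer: 289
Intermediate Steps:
j(n) = 2*n² (j(n) = n*(2*n) = 2*n²)
g(B, z) = 3 - 4*z
p = 8 (p = 2*2² = 2*4 = 8)
(T(p) + g(-2, 7))² = (8 + (3 - 4*7))² = (8 + (3 - 28))² = (8 - 25)² = (-17)² = 289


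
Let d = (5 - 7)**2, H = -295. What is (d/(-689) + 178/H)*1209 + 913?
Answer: 2759309/15635 ≈ 176.48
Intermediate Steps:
d = 4 (d = (-2)**2 = 4)
(d/(-689) + 178/H)*1209 + 913 = (4/(-689) + 178/(-295))*1209 + 913 = (4*(-1/689) + 178*(-1/295))*1209 + 913 = (-4/689 - 178/295)*1209 + 913 = -123822/203255*1209 + 913 = -11515446/15635 + 913 = 2759309/15635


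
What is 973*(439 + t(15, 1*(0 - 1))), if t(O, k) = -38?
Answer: 390173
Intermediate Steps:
973*(439 + t(15, 1*(0 - 1))) = 973*(439 - 38) = 973*401 = 390173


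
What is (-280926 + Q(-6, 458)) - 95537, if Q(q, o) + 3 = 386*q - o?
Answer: -379240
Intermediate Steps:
Q(q, o) = -3 - o + 386*q (Q(q, o) = -3 + (386*q - o) = -3 + (-o + 386*q) = -3 - o + 386*q)
(-280926 + Q(-6, 458)) - 95537 = (-280926 + (-3 - 1*458 + 386*(-6))) - 95537 = (-280926 + (-3 - 458 - 2316)) - 95537 = (-280926 - 2777) - 95537 = -283703 - 95537 = -379240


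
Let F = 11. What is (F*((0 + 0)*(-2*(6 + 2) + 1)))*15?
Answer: 0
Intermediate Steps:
(F*((0 + 0)*(-2*(6 + 2) + 1)))*15 = (11*((0 + 0)*(-2*(6 + 2) + 1)))*15 = (11*(0*(-2*8 + 1)))*15 = (11*(0*(-16 + 1)))*15 = (11*(0*(-15)))*15 = (11*0)*15 = 0*15 = 0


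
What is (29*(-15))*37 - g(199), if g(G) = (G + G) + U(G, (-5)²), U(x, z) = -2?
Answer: -16491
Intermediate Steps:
g(G) = -2 + 2*G (g(G) = (G + G) - 2 = 2*G - 2 = -2 + 2*G)
(29*(-15))*37 - g(199) = (29*(-15))*37 - (-2 + 2*199) = -435*37 - (-2 + 398) = -16095 - 1*396 = -16095 - 396 = -16491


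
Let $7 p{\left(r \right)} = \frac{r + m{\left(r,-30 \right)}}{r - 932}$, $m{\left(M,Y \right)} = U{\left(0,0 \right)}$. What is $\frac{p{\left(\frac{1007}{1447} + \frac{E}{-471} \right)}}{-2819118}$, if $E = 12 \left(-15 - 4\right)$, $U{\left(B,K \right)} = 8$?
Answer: $\frac{297929}{596138464588326} \approx 4.9976 \cdot 10^{-10}$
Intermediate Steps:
$m{\left(M,Y \right)} = 8$
$E = -228$ ($E = 12 \left(-19\right) = -228$)
$p{\left(r \right)} = \frac{8 + r}{7 \left(-932 + r\right)}$ ($p{\left(r \right)} = \frac{\left(r + 8\right) \frac{1}{r - 932}}{7} = \frac{\left(8 + r\right) \frac{1}{-932 + r}}{7} = \frac{\frac{1}{-932 + r} \left(8 + r\right)}{7} = \frac{8 + r}{7 \left(-932 + r\right)}$)
$\frac{p{\left(\frac{1007}{1447} + \frac{E}{-471} \right)}}{-2819118} = \frac{\frac{1}{7} \frac{1}{-932 + \left(\frac{1007}{1447} - \frac{228}{-471}\right)} \left(8 + \left(\frac{1007}{1447} - \frac{228}{-471}\right)\right)}{-2819118} = \frac{8 + \left(1007 \cdot \frac{1}{1447} - - \frac{76}{157}\right)}{7 \left(-932 + \left(1007 \cdot \frac{1}{1447} - - \frac{76}{157}\right)\right)} \left(- \frac{1}{2819118}\right) = \frac{8 + \left(\frac{1007}{1447} + \frac{76}{157}\right)}{7 \left(-932 + \left(\frac{1007}{1447} + \frac{76}{157}\right)\right)} \left(- \frac{1}{2819118}\right) = \frac{8 + \frac{268071}{227179}}{7 \left(-932 + \frac{268071}{227179}\right)} \left(- \frac{1}{2819118}\right) = \frac{1}{7} \frac{1}{- \frac{211462757}{227179}} \cdot \frac{2085503}{227179} \left(- \frac{1}{2819118}\right) = \frac{1}{7} \left(- \frac{227179}{211462757}\right) \frac{2085503}{227179} \left(- \frac{1}{2819118}\right) = \left(- \frac{297929}{211462757}\right) \left(- \frac{1}{2819118}\right) = \frac{297929}{596138464588326}$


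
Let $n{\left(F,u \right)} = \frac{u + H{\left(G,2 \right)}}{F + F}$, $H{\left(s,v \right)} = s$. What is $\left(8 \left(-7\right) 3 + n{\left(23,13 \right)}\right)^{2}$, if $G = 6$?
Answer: $\frac{59428681}{2116} \approx 28085.0$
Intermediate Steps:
$n{\left(F,u \right)} = \frac{6 + u}{2 F}$ ($n{\left(F,u \right)} = \frac{u + 6}{F + F} = \frac{6 + u}{2 F}$)
$\left(8 \left(-7\right) 3 + n{\left(23,13 \right)}\right)^{2} = \left(8 \left(-7\right) 3 + \frac{6 + 13}{2 \cdot 23}\right)^{2} = \left(\left(-56\right) 3 + \frac{1}{2} \cdot \frac{1}{23} \cdot 19\right)^{2} = \left(-168 + \frac{19}{46}\right)^{2} = \left(- \frac{7709}{46}\right)^{2} = \frac{59428681}{2116}$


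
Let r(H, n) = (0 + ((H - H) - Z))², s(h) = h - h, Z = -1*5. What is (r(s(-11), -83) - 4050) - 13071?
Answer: -17096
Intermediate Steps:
Z = -5
s(h) = 0
r(H, n) = 25 (r(H, n) = (0 + ((H - H) - 1*(-5)))² = (0 + (0 + 5))² = (0 + 5)² = 5² = 25)
(r(s(-11), -83) - 4050) - 13071 = (25 - 4050) - 13071 = -4025 - 13071 = -17096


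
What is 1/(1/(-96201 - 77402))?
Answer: -173603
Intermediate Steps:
1/(1/(-96201 - 77402)) = 1/(1/(-173603)) = 1/(-1/173603) = -173603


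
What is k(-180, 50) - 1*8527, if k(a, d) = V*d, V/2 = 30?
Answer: -5527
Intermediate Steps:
V = 60 (V = 2*30 = 60)
k(a, d) = 60*d
k(-180, 50) - 1*8527 = 60*50 - 1*8527 = 3000 - 8527 = -5527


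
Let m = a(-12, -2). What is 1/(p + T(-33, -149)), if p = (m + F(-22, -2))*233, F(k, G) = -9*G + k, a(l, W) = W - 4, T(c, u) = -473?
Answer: -1/2803 ≈ -0.00035676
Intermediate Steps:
a(l, W) = -4 + W
F(k, G) = k - 9*G
m = -6 (m = -4 - 2 = -6)
p = -2330 (p = (-6 + (-22 - 9*(-2)))*233 = (-6 + (-22 + 18))*233 = (-6 - 4)*233 = -10*233 = -2330)
1/(p + T(-33, -149)) = 1/(-2330 - 473) = 1/(-2803) = -1/2803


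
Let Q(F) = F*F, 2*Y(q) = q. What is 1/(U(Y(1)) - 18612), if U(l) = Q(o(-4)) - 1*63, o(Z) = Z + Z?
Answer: -1/18611 ≈ -5.3732e-5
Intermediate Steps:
o(Z) = 2*Z
Y(q) = q/2
Q(F) = F²
U(l) = 1 (U(l) = (2*(-4))² - 1*63 = (-8)² - 63 = 64 - 63 = 1)
1/(U(Y(1)) - 18612) = 1/(1 - 18612) = 1/(-18611) = -1/18611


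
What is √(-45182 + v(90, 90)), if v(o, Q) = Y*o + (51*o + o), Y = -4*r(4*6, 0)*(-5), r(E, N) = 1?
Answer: I*√38702 ≈ 196.73*I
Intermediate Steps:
Y = 20 (Y = -4*1*(-5) = -4*(-5) = 20)
v(o, Q) = 72*o (v(o, Q) = 20*o + (51*o + o) = 20*o + 52*o = 72*o)
√(-45182 + v(90, 90)) = √(-45182 + 72*90) = √(-45182 + 6480) = √(-38702) = I*√38702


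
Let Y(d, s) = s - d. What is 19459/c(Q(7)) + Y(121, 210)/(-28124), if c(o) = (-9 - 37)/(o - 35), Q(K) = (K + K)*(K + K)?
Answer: -21521655/316 ≈ -68107.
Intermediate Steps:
Q(K) = 4*K² (Q(K) = (2*K)*(2*K) = 4*K²)
c(o) = -46/(-35 + o)
19459/c(Q(7)) + Y(121, 210)/(-28124) = 19459/((-46/(-35 + 4*7²))) + (210 - 1*121)/(-28124) = 19459/((-46/(-35 + 4*49))) + (210 - 121)*(-1/28124) = 19459/((-46/(-35 + 196))) + 89*(-1/28124) = 19459/((-46/161)) - 1/316 = 19459/((-46*1/161)) - 1/316 = 19459/(-2/7) - 1/316 = 19459*(-7/2) - 1/316 = -136213/2 - 1/316 = -21521655/316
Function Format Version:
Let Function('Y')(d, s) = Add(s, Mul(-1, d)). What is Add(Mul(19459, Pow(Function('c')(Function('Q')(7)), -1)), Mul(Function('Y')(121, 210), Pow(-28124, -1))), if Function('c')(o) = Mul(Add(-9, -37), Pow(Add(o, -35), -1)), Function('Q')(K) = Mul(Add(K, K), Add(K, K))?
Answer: Rational(-21521655, 316) ≈ -68107.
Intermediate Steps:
Function('Q')(K) = Mul(4, Pow(K, 2)) (Function('Q')(K) = Mul(Mul(2, K), Mul(2, K)) = Mul(4, Pow(K, 2)))
Function('c')(o) = Mul(-46, Pow(Add(-35, o), -1))
Add(Mul(19459, Pow(Function('c')(Function('Q')(7)), -1)), Mul(Function('Y')(121, 210), Pow(-28124, -1))) = Add(Mul(19459, Pow(Mul(-46, Pow(Add(-35, Mul(4, Pow(7, 2))), -1)), -1)), Mul(Add(210, Mul(-1, 121)), Pow(-28124, -1))) = Add(Mul(19459, Pow(Mul(-46, Pow(Add(-35, Mul(4, 49)), -1)), -1)), Mul(Add(210, -121), Rational(-1, 28124))) = Add(Mul(19459, Pow(Mul(-46, Pow(Add(-35, 196), -1)), -1)), Mul(89, Rational(-1, 28124))) = Add(Mul(19459, Pow(Mul(-46, Pow(161, -1)), -1)), Rational(-1, 316)) = Add(Mul(19459, Pow(Mul(-46, Rational(1, 161)), -1)), Rational(-1, 316)) = Add(Mul(19459, Pow(Rational(-2, 7), -1)), Rational(-1, 316)) = Add(Mul(19459, Rational(-7, 2)), Rational(-1, 316)) = Add(Rational(-136213, 2), Rational(-1, 316)) = Rational(-21521655, 316)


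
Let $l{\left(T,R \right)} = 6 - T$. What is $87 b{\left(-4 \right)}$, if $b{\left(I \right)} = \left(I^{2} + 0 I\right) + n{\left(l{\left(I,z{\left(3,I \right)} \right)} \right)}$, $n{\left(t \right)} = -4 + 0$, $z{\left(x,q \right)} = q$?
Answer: $1044$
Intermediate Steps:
$n{\left(t \right)} = -4$
$b{\left(I \right)} = -4 + I^{2}$ ($b{\left(I \right)} = \left(I^{2} + 0 I\right) - 4 = \left(I^{2} + 0\right) - 4 = I^{2} - 4 = -4 + I^{2}$)
$87 b{\left(-4 \right)} = 87 \left(-4 + \left(-4\right)^{2}\right) = 87 \left(-4 + 16\right) = 87 \cdot 12 = 1044$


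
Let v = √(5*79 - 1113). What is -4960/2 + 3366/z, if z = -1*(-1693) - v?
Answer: -7104379522/2866967 + 3366*I*√718/2866967 ≈ -2478.0 + 0.03146*I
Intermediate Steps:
v = I*√718 (v = √(395 - 1113) = √(-718) = I*√718 ≈ 26.796*I)
z = 1693 - I*√718 (z = -1*(-1693) - I*√718 = 1693 - I*√718 ≈ 1693.0 - 26.796*I)
-4960/2 + 3366/z = -4960/2 + 3366/(1693 - I*√718) = -4960*½ + 3366/(1693 - I*√718) = -2480 + 3366/(1693 - I*√718)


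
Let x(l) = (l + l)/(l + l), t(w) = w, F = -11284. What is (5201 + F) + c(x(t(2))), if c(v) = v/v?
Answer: -6082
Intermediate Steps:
x(l) = 1 (x(l) = (2*l)/((2*l)) = (2*l)*(1/(2*l)) = 1)
c(v) = 1
(5201 + F) + c(x(t(2))) = (5201 - 11284) + 1 = -6083 + 1 = -6082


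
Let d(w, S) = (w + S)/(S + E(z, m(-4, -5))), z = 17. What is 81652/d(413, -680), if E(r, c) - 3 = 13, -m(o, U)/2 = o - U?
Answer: 54216928/267 ≈ 2.0306e+5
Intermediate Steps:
m(o, U) = -2*o + 2*U (m(o, U) = -2*(o - U) = -2*o + 2*U)
E(r, c) = 16 (E(r, c) = 3 + 13 = 16)
d(w, S) = (S + w)/(16 + S) (d(w, S) = (w + S)/(S + 16) = (S + w)/(16 + S))
81652/d(413, -680) = 81652/(((-680 + 413)/(16 - 680))) = 81652/((-267/(-664))) = 81652/((-1/664*(-267))) = 81652/(267/664) = 81652*(664/267) = 54216928/267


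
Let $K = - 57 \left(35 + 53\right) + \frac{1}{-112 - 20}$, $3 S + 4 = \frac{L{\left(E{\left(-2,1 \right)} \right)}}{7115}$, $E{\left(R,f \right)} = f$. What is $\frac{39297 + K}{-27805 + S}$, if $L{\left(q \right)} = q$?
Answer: $- \frac{32196022465}{26115152096} \approx -1.2328$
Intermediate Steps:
$S = - \frac{28459}{21345}$ ($S = - \frac{4}{3} + \frac{1 \cdot \frac{1}{7115}}{3} = - \frac{4}{3} + \frac{1}{3} \cdot \frac{1}{7115} = - \frac{4}{3} + \frac{1}{21345} = - \frac{28459}{21345} \approx -1.3333$)
$K = - \frac{662113}{132}$ ($K = \left(-57\right) 88 + \frac{1}{-132} = -5016 - \frac{1}{132} = - \frac{662113}{132} \approx -5016.0$)
$\frac{39297 + K}{-27805 + S} = \frac{39297 - \frac{662113}{132}}{-27805 - \frac{28459}{21345}} = \frac{4525091}{132 \left(- \frac{593526184}{21345}\right)} = \frac{4525091}{132} \left(- \frac{21345}{593526184}\right) = - \frac{32196022465}{26115152096}$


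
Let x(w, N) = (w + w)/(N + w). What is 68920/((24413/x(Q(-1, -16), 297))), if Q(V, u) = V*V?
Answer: 68920/3637537 ≈ 0.018947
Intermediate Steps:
Q(V, u) = V²
x(w, N) = 2*w/(N + w) (x(w, N) = (2*w)/(N + w) = 2*w/(N + w))
68920/((24413/x(Q(-1, -16), 297))) = 68920/((24413/((2*(-1)²/(297 + (-1)²))))) = 68920/((24413/((2*1/(297 + 1))))) = 68920/((24413/((2*1/298)))) = 68920/((24413/((2*1*(1/298))))) = 68920/((24413/(1/149))) = 68920/((24413*149)) = 68920/3637537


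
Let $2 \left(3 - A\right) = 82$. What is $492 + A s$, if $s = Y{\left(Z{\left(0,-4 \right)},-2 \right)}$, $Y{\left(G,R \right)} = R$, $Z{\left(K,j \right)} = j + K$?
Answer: $568$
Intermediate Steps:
$Z{\left(K,j \right)} = K + j$
$s = -2$
$A = -38$ ($A = 3 - 41 = -38$)
$492 + A s = 492 - -76 = 492 + 76 = 568$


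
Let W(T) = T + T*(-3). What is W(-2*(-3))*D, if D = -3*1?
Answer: 36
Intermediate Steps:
W(T) = -2*T (W(T) = T - 3*T = -2*T)
D = -3
W(-2*(-3))*D = -(-4)*(-3)*(-3) = -2*6*(-3) = -12*(-3) = 36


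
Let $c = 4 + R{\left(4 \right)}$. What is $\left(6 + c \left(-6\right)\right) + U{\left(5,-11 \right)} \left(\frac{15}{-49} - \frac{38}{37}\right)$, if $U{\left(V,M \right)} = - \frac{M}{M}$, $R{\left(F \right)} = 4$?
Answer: $- \frac{73729}{1813} \approx -40.667$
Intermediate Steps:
$U{\left(V,M \right)} = -1$ ($U{\left(V,M \right)} = \left(-1\right) 1 = -1$)
$c = 8$ ($c = 4 + 4 = 8$)
$\left(6 + c \left(-6\right)\right) + U{\left(5,-11 \right)} \left(\frac{15}{-49} - \frac{38}{37}\right) = \left(6 + 8 \left(-6\right)\right) - \left(\frac{15}{-49} - \frac{38}{37}\right) = \left(6 - 48\right) - \left(15 \left(- \frac{1}{49}\right) - \frac{38}{37}\right) = -42 - \left(- \frac{15}{49} - \frac{38}{37}\right) = -42 - - \frac{2417}{1813} = -42 + \frac{2417}{1813} = - \frac{73729}{1813}$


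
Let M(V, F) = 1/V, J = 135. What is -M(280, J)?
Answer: -1/280 ≈ -0.0035714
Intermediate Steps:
-M(280, J) = -1/280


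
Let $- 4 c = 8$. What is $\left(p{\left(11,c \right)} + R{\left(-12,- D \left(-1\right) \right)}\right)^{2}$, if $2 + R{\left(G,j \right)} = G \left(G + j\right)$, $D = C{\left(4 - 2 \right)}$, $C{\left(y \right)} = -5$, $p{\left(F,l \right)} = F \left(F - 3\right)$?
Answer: $84100$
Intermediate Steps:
$c = -2$ ($c = \left(- \frac{1}{4}\right) 8 = -2$)
$p{\left(F,l \right)} = F \left(-3 + F\right)$
$D = -5$
$R{\left(G,j \right)} = -2 + G \left(G + j\right)$
$\left(p{\left(11,c \right)} + R{\left(-12,- D \left(-1\right) \right)}\right)^{2} = \left(11 \left(-3 + 11\right) - \left(2 - 144 + 12 \left(\left(-1\right) \left(-5\right)\right) \left(-1\right)\right)\right)^{2} = \left(11 \cdot 8 - \left(-142 + 12 \cdot 5 \left(-1\right)\right)\right)^{2} = \left(88 - -202\right)^{2} = \left(88 + \left(-2 + 144 + 60\right)\right)^{2} = \left(88 + 202\right)^{2} = 290^{2} = 84100$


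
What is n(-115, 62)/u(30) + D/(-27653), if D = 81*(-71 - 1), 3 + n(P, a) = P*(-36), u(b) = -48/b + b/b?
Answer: -190661603/27653 ≈ -6894.8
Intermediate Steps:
u(b) = 1 - 48/b (u(b) = -48/b + 1 = 1 - 48/b)
n(P, a) = -3 - 36*P (n(P, a) = -3 + P*(-36) = -3 - 36*P)
D = -5832 (D = 81*(-72) = -5832)
n(-115, 62)/u(30) + D/(-27653) = (-3 - 36*(-115))/(((-48 + 30)/30)) - 5832/(-27653) = (-3 + 4140)/(((1/30)*(-18))) - 5832*(-1/27653) = 4137/(-⅗) + 5832/27653 = 4137*(-5/3) + 5832/27653 = -6895 + 5832/27653 = -190661603/27653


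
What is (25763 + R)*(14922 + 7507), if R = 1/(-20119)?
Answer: 1056866298044/1829 ≈ 5.7784e+8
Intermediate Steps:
R = -1/20119 ≈ -4.9704e-5
(25763 + R)*(14922 + 7507) = (25763 - 1/20119)*(14922 + 7507) = (518325796/20119)*22429 = 1056866298044/1829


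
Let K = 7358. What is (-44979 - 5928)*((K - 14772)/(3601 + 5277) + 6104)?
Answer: -1379169847743/4439 ≈ -3.1069e+8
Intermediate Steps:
(-44979 - 5928)*((K - 14772)/(3601 + 5277) + 6104) = (-44979 - 5928)*((7358 - 14772)/(3601 + 5277) + 6104) = -50907*(-7414/8878 + 6104) = -50907*(-7414*1/8878 + 6104) = -50907*(-3707/4439 + 6104) = -50907*27091949/4439 = -1379169847743/4439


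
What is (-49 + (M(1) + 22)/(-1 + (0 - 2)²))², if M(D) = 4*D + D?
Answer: 1600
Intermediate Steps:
M(D) = 5*D
(-49 + (M(1) + 22)/(-1 + (0 - 2)²))² = (-49 + (5*1 + 22)/(-1 + (0 - 2)²))² = (-49 + (5 + 22)/(-1 + (-2)²))² = (-49 + 27/(-1 + 4))² = (-49 + 27/3)² = (-49 + 27*(⅓))² = (-49 + 9)² = (-40)² = 1600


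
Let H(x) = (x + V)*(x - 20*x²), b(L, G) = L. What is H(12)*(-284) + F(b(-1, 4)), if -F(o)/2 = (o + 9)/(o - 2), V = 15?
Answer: 65975488/3 ≈ 2.1992e+7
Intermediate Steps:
H(x) = (15 + x)*(x - 20*x²) (H(x) = (x + 15)*(x - 20*x²) = (15 + x)*(x - 20*x²))
F(o) = -2*(9 + o)/(-2 + o) (F(o) = -2*(o + 9)/(o - 2) = -2*(9 + o)/(-2 + o))
H(12)*(-284) + F(b(-1, 4)) = (12*(15 - 299*12 - 20*12²))*(-284) + 2*(-9 - 1*(-1))/(-2 - 1) = (12*(15 - 3588 - 20*144))*(-284) + 2*(-9 + 1)/(-3) = (12*(15 - 3588 - 2880))*(-284) + 2*(-⅓)*(-8) = (12*(-6453))*(-284) + 16/3 = -77436*(-284) + 16/3 = 21991824 + 16/3 = 65975488/3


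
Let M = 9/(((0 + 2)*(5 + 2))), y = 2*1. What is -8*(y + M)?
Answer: -148/7 ≈ -21.143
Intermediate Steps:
y = 2
M = 9/14 (M = 9/((2*7)) = 9/14 ≈ 0.64286)
-8*(y + M) = -8*(2 + 9/14) = -8*37/14 = -148/7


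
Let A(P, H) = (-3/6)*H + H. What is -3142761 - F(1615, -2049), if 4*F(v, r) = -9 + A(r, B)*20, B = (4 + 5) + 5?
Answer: -12571175/4 ≈ -3.1428e+6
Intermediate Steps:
B = 14 (B = 9 + 5 = 14)
A(P, H) = H/2 (A(P, H) = (-3*⅙)*H + H = -H/2 + H = H/2)
F(v, r) = 131/4 (F(v, r) = (-9 + ((½)*14)*20)/4 = (-9 + 7*20)/4 = (-9 + 140)/4 = (¼)*131 = 131/4)
-3142761 - F(1615, -2049) = -3142761 - 1*131/4 = -3142761 - 131/4 = -12571175/4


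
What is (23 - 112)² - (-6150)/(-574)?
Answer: 55372/7 ≈ 7910.3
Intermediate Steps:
(23 - 112)² - (-6150)/(-574) = (-89)² - (-6150)*(-1)/574 = 7921 - 1*75/7 = 7921 - 75/7 = 55372/7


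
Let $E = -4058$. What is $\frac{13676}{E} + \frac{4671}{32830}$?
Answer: $- \frac{215014081}{66612070} \approx -3.2279$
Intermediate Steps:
$\frac{13676}{E} + \frac{4671}{32830} = \frac{13676}{-4058} + \frac{4671}{32830} = 13676 \left(- \frac{1}{4058}\right) + 4671 \cdot \frac{1}{32830} = - \frac{6838}{2029} + \frac{4671}{32830} = - \frac{215014081}{66612070}$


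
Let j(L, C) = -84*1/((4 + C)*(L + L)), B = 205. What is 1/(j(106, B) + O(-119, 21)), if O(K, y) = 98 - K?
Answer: 11077/2403688 ≈ 0.0046083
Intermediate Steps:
j(L, C) = -42/(L*(4 + C)) (j(L, C) = -84*1/(2*L*(4 + C)) = -42/(L*(4 + C)))
1/(j(106, B) + O(-119, 21)) = 1/(-42/(106*(4 + 205)) + (98 - 1*(-119))) = 1/(-42*1/106/209 + (98 + 119)) = 1/(-42*1/106*1/209 + 217) = 1/(-21/11077 + 217) = 1/(2403688/11077) = 11077/2403688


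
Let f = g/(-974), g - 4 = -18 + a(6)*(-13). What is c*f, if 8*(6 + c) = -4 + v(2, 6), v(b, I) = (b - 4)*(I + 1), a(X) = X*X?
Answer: -7953/1948 ≈ -4.0826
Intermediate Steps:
a(X) = X²
g = -482 (g = 4 + (-18 + 6²*(-13)) = 4 + (-18 + 36*(-13)) = 4 + (-18 - 468) = 4 - 486 = -482)
v(b, I) = (1 + I)*(-4 + b) (v(b, I) = (-4 + b)*(1 + I) = (1 + I)*(-4 + b))
f = 241/487 (f = -482/(-974) = -482*(-1/974) = 241/487 ≈ 0.49487)
c = -33/4 (c = -6 + (-4 + (-4 + 2 - 4*6 + 6*2))/8 = -6 + (-4 + (-4 + 2 - 24 + 12))/8 = -6 + (-4 - 14)/8 = -6 + (⅛)*(-18) = -6 - 9/4 = -33/4 ≈ -8.2500)
c*f = -33/4*241/487 = -7953/1948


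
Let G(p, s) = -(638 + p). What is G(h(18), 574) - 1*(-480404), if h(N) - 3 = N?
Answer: 479745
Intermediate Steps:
h(N) = 3 + N
G(p, s) = -638 - p
G(h(18), 574) - 1*(-480404) = (-638 - (3 + 18)) - 1*(-480404) = (-638 - 1*21) + 480404 = (-638 - 21) + 480404 = -659 + 480404 = 479745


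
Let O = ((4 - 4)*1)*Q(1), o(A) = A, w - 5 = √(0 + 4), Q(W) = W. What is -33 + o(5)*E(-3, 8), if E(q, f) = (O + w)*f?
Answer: 247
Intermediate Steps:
w = 7 (w = 5 + √(0 + 4) = 5 + √4 = 5 + 2 = 7)
O = 0 (O = ((4 - 4)*1)*1 = (0*1)*1 = 0*1 = 0)
E(q, f) = 7*f (E(q, f) = (0 + 7)*f = 7*f)
-33 + o(5)*E(-3, 8) = -33 + 5*(7*8) = -33 + 5*56 = -33 + 280 = 247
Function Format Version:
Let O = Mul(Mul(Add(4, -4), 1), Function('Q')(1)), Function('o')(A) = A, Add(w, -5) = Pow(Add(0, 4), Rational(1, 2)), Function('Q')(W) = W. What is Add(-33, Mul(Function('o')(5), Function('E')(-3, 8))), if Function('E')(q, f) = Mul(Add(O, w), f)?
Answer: 247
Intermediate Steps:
w = 7 (w = Add(5, Pow(Add(0, 4), Rational(1, 2))) = Add(5, Pow(4, Rational(1, 2))) = Add(5, 2) = 7)
O = 0 (O = Mul(Mul(Add(4, -4), 1), 1) = Mul(Mul(0, 1), 1) = Mul(0, 1) = 0)
Function('E')(q, f) = Mul(7, f) (Function('E')(q, f) = Mul(Add(0, 7), f) = Mul(7, f))
Add(-33, Mul(Function('o')(5), Function('E')(-3, 8))) = Add(-33, Mul(5, Mul(7, 8))) = Add(-33, Mul(5, 56)) = Add(-33, 280) = 247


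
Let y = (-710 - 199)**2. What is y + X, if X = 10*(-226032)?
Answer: -1434039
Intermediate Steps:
y = 826281 (y = (-909)**2 = 826281)
X = -2260320
y + X = 826281 - 2260320 = -1434039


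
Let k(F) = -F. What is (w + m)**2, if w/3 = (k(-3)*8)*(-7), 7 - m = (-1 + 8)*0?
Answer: 247009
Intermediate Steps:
m = 7 (m = 7 - (-1 + 8)*0 = 7 - 7*0 = 7 - 1*0 = 7 + 0 = 7)
w = -504 (w = 3*((-1*(-3)*8)*(-7)) = 3*((3*8)*(-7)) = 3*(24*(-7)) = 3*(-168) = -504)
(w + m)**2 = (-504 + 7)**2 = (-497)**2 = 247009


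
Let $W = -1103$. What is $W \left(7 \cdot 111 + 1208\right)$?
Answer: $-2189455$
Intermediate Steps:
$W \left(7 \cdot 111 + 1208\right) = - 1103 \left(7 \cdot 111 + 1208\right) = - 1103 \left(777 + 1208\right) = \left(-1103\right) 1985 = -2189455$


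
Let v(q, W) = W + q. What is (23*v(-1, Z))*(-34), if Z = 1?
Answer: 0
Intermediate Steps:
(23*v(-1, Z))*(-34) = (23*(1 - 1))*(-34) = (23*0)*(-34) = 0*(-34) = 0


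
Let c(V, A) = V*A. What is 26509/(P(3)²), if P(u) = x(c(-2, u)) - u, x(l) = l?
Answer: 26509/81 ≈ 327.27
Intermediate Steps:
c(V, A) = A*V
P(u) = -3*u (P(u) = u*(-2) - u = -2*u - u = -3*u)
26509/(P(3)²) = 26509/((-3*3)²) = 26509/((-9)²) = 26509/81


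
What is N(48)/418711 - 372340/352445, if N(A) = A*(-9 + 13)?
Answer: -31167036860/29514519679 ≈ -1.0560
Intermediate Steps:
N(A) = 4*A (N(A) = A*4 = 4*A)
N(48)/418711 - 372340/352445 = (4*48)/418711 - 372340/352445 = 192*(1/418711) - 372340*1/352445 = 192/418711 - 74468/70489 = -31167036860/29514519679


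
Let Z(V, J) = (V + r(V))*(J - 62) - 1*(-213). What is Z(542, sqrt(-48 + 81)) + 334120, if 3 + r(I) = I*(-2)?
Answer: 368123 - 545*sqrt(33) ≈ 3.6499e+5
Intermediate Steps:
r(I) = -3 - 2*I (r(I) = -3 + I*(-2) = -3 - 2*I)
Z(V, J) = 213 + (-62 + J)*(-3 - V) (Z(V, J) = (V + (-3 - 2*V))*(J - 62) - 1*(-213) = (-3 - V)*(-62 + J) + 213 = (-62 + J)*(-3 - V) + 213 = 213 + (-62 + J)*(-3 - V))
Z(542, sqrt(-48 + 81)) + 334120 = (399 - 3*sqrt(-48 + 81) + 62*542 - 1*sqrt(-48 + 81)*542) + 334120 = (399 - 3*sqrt(33) + 33604 - 1*sqrt(33)*542) + 334120 = (399 - 3*sqrt(33) + 33604 - 542*sqrt(33)) + 334120 = (34003 - 545*sqrt(33)) + 334120 = 368123 - 545*sqrt(33)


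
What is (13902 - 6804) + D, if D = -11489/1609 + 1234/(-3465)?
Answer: 39530868239/5575185 ≈ 7090.5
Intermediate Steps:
D = -41794891/5575185 (D = -11489*1/1609 + 1234*(-1/3465) = -11489/1609 - 1234/3465 = -41794891/5575185 ≈ -7.4966)
(13902 - 6804) + D = (13902 - 6804) - 41794891/5575185 = 7098 - 41794891/5575185 = 39530868239/5575185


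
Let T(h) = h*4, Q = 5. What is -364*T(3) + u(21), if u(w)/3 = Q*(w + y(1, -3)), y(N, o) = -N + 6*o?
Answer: -4338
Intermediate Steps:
T(h) = 4*h
u(w) = -285 + 15*w (u(w) = 3*(5*(w + (-1*1 + 6*(-3)))) = 3*(5*(w + (-1 - 18))) = 3*(5*(w - 19)) = 3*(5*(-19 + w)) = 3*(-95 + 5*w) = -285 + 15*w)
-364*T(3) + u(21) = -1456*3 + (-285 + 15*21) = -364*12 + (-285 + 315) = -4368 + 30 = -4338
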